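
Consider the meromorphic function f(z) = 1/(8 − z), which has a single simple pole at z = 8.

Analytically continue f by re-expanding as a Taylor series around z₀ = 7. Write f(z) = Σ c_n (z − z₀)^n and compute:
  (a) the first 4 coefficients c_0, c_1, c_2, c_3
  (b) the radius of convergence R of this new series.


Let w = z − z₀, so z = z₀ + w.
Then 8 − z = 8 − (z₀ + w) = (8 − z₀) − w = 1 − w.
f(z) = 1/(1 − w) = (1/(1)) · 1/(1 − w/(1)) = Σ_{n≥0} w^n / (1)^(n+1).
So c_n = 1/(1)^(n+1):
  c_0 = 1/(1)^1 = 1.
  c_1 = 1/(1)^2 = 1.
  c_2 = 1/(1)^3 = 1.
  c_3 = 1/(1)^4 = 1.
The series is valid for |w/d| < 1, i.e. |z − z₀| < |d|.
Radius of convergence: R = |8 − z₀| = |1| = 1 (distance from z₀ to the singularity z = 8).

c_0 = 1, c_1 = 1, c_2 = 1, c_3 = 1; R = 1.


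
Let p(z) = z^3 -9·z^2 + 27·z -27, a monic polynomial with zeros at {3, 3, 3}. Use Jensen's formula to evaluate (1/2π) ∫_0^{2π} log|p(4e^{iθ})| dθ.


Zeros: 3, 3, 3; r = 4.
Inside |z| < r: 3, 3, 3. Outside (|z| ≥ r): ∅.
p(0) = -27, so log|p(0)| = log(27) = 3.2958.
Apply Jensen: I(r) = log|p(0)| + Σ_k log(r/|z_k|), summed over zeros inside |z| < r.
  log(r/|z_k|) for z_k = 3: log(4/3) = 0.2877
  log(r/|z_k|) for z_k = 3: log(4/3) = 0.2877
  log(r/|z_k|) for z_k = 3: log(4/3) = 0.2877
Sum over inside zeros: 0.8630.
I(r) = log|p(0)| + (inside sum) = 3.2958 + 0.8630 = 4.1589.
Closed form (all zeros inside, monic): I(r) = n·log(r) = 3·log(4) = 4.1589. ✓

I(r) ≈ 4.1589.


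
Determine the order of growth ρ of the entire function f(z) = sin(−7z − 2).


sin(w) is a linear combination of e^{iw} and e^{−iw} (or e^w, e^{−w} in the hyperbolic case), so |sin(w)| ≤ e^{|w|}. With w = −7z − 2, |w| ≤ 7|z| + 2 = 7r + 2 on |z| = r, giving M(r) ≤ e^{7r + 2}, so ρ ≤ 1. On a suitable ray (z = it for sin/cos; z = t for sinh/cosh, t real → ∞), |sin(−7z − 2)| grows like e^{7|t|}/2, so ρ ≥ 1. Hence ρ = 1.
Therefore ρ = 1.

Order ρ = 1.


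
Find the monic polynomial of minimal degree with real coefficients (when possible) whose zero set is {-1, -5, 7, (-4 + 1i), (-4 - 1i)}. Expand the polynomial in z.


The polynomial is p(z) = ∏_{α ∈ S} (z − α), where S = {-1, -5, 7, (-4 + 1i), (-4 - 1i)}.
Expanding the product yields: p(z) = z^5 + 7·z^4 -28·z^3 -348·z^2 -909·z -595.
Note conjugate pairs combine to real quadratics: (z − (-4+1i))(z − (-4−1i)) = z² + 8z + 17.
The resulting polynomial has degree 5 and real coefficients as required.

p(z) = z^5 + 7·z^4 -28·z^3 -348·z^2 -909·z -595.


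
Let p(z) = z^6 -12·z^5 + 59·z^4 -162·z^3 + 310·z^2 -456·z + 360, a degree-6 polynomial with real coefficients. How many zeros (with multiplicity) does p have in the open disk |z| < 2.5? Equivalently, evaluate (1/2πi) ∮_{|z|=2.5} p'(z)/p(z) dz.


The zeros of p are: 3, 3, (3 + 1i), (3 - 1i), (0 + 2i), (0 - 2i).
Their magnitudes are: 3, 3, 3.162, 3.162, 2, 2.
Zeros with |z| < R = 2.5: (0 + 2i), (0 - 2i).
Count = 2.
By the argument principle, (1/2πi) ∮_{|z|=R} p'(z)/p(z) dz equals exactly this count.

Number of zeros inside |z| < 2.5: 2.


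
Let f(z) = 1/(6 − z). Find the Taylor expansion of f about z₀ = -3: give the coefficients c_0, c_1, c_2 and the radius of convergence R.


Let w = z − z₀, so z = z₀ + w.
Then 6 − z = 6 − (z₀ + w) = (6 − z₀) − w = 9 − w.
f(z) = 1/(9 − w) = (1/(9)) · 1/(1 − w/(9)) = Σ_{n≥0} w^n / (9)^(n+1).
So c_n = 1/(9)^(n+1):
  c_0 = 1/(9)^1 = 1/9.
  c_1 = 1/(9)^2 = 1/81.
  c_2 = 1/(9)^3 = 1/729.
The series is valid for |w/d| < 1, i.e. |z − z₀| < |d|.
Radius of convergence: R = |6 − z₀| = |9| = 9 (distance from z₀ to the singularity z = 6).

c_0 = 1/9, c_1 = 1/81, c_2 = 1/729; R = 9.


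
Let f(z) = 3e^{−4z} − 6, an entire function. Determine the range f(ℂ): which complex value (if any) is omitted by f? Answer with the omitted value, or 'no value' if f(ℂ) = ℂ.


Little Picard bounds the complement of f(ℂ) to at most one point.
e^{−4z} is never zero on ℂ, so 3·e^{−4z} takes every value in ℂ ∖ {0}. Adding -6 shifts the range to ℂ ∖ {-6}. Thus f omits exactly the value -6.

Omitted value: -6.


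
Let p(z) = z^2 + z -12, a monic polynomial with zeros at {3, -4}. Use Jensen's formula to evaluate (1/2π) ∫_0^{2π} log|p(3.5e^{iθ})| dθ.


Zeros: -4, 3; r = 3.5.
Inside |z| < r: 3. Outside (|z| ≥ r): -4.
p(0) = -12, so log|p(0)| = log(12) = 2.4849.
Apply Jensen: I(r) = log|p(0)| + Σ_k log(r/|z_k|), summed over zeros inside |z| < r.
  log(r/|z_k|) for z_k = 3: log(3.5/3) = 0.1542
  Outside zeros (-4) contribute nothing to the Jensen sum.
Sum over inside zeros: 0.1542.
I(r) = log|p(0)| + (inside sum) = 2.4849 + 0.1542 = 2.6391.
Note: since some zeros are outside |z| ≤ r, the simplified n·log(r) form does NOT apply — only the inside zeros contribute.

I(r) ≈ 2.6391.


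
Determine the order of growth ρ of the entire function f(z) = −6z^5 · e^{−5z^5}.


M(r) = max_{|z|=r} |-6|·|z|^5·|e^{−5z^5}| = 6·r^5 · e^{5r^5} (the factors attain their maxima compatibly on |z|=r). Then log M(r) = log 6 + 5·log r + 5r^5, dominated by the last term, so log log M(r) ~ 5·log r. The polynomial factor -6z^5 contributes only a log r term and does not affect the order. ρ = 5.
Therefore ρ = 5.

Order ρ = 5.


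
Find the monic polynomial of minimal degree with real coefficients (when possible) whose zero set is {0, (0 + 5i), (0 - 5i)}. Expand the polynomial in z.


The polynomial is p(z) = ∏_{α ∈ S} (z − α), where S = {0, (0 + 5i), (0 - 5i)}.
Expanding the product yields: p(z) = z^3 + 25·z.
Note conjugate pairs combine to real quadratics: (z − (0+5i))(z − (0−5i)) = z² + 25.
The resulting polynomial has degree 3 and real coefficients as required.

p(z) = z^3 + 25·z.


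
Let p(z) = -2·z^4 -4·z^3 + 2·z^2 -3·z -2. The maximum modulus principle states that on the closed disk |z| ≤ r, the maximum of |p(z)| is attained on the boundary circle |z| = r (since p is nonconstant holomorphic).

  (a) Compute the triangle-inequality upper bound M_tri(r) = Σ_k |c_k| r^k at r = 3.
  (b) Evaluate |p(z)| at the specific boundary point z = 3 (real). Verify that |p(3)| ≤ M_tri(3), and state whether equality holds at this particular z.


Coefficients: c_0 = -2, c_1 = -3, c_2 = 2, c_3 = -4, c_4 = -2. Radius r = 3.
Part (a). Triangle bound: M_tri(r) = Σ_k |c_k| r^k
  = |-2|·3^0 + |-3|·3^1 + |2|·3^2 + |-4|·3^3 + |-2|·3^4
  = 2 + 9 + 18 + 108 + 162 = 299.
This bounds M(r) := max_{|z|=r} |p(z)| from above; equality holds iff all terms c_k z^k can be made to align in phase at a single z on |z|=r.
Part (b). At z = 3 (real, on the circle |z| = r):
  p(3) = (-2)·3^0 + (-3)·3^1 + (2)·3^2 + (-4)·3^3 + (-2)·3^4 = -263.
  |p(3)| = 263.
Check: |p(3)| = 263 ≤ 299 = M_tri(3). ✓ Equality does not hold at z = 3 (the coefficients have mixed signs, so the terms do not all align in phase there).

M_tri(3) = 299; |p(3)| = 263; equality at z=3: no.


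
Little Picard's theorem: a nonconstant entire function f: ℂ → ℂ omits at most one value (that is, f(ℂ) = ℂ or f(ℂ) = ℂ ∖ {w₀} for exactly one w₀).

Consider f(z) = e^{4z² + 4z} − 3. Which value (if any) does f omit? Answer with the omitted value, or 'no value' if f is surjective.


Little Picard bounds the complement of f(ℂ) to at most one point.
The exponent g(z) = 4z² + 4z is a nonconstant polynomial, hence surjective onto ℂ. So e^{g(z)} takes every value in {e^w : w ∈ ℂ} = ℂ ∖ {0}. Adding -3 shifts the range to ℂ ∖ {-3}. f omits exactly -3.

Omitted value: -3.


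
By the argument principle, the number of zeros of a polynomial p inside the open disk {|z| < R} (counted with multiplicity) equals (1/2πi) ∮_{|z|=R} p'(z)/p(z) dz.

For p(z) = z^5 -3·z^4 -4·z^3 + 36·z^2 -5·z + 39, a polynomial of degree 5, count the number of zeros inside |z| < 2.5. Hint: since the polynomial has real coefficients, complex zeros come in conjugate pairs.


The zeros of p are: -3, (0 + 1i), (0 - 1i), (3 + 2i), (3 - 2i).
Their magnitudes are: 3, 1, 1, 3.606, 3.606.
Zeros with |z| < R = 2.5: (0 + 1i), (0 - 1i).
Count = 2.
By the argument principle, (1/2πi) ∮_{|z|=R} p'(z)/p(z) dz equals exactly this count.

Number of zeros inside |z| < 2.5: 2.


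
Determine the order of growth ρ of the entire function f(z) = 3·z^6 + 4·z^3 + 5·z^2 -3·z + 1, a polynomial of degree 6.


|f(z)| ≤ Σ|c_k|·r^k = O(r^6) as r → ∞. Polynomial growth is O(e^{r^ε}) for every ε > 0 (since r^6/e^{r^ε} → 0), so ρ ≤ ε for all ε > 0, i.e. ρ = 0. Every nonconstant polynomial has order 0.
Therefore ρ = 0.

Order ρ = 0.


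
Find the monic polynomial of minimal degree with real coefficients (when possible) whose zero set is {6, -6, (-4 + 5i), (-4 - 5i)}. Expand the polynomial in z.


The polynomial is p(z) = ∏_{α ∈ S} (z − α), where S = {6, -6, (-4 + 5i), (-4 - 5i)}.
Expanding the product yields: p(z) = z^4 + 8·z^3 + 5·z^2 -288·z -1476.
Note conjugate pairs combine to real quadratics: (z − (-4+5i))(z − (-4−5i)) = z² + 8z + 41.
The resulting polynomial has degree 4 and real coefficients as required.

p(z) = z^4 + 8·z^3 + 5·z^2 -288·z -1476.


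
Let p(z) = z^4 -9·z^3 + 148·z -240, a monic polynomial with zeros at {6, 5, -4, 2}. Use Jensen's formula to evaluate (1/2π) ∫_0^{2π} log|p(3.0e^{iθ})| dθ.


Zeros: -4, 2, 5, 6; r = 3.0.
Inside |z| < r: 2. Outside (|z| ≥ r): -4, 5, 6.
p(0) = -240, so log|p(0)| = log(240) = 5.4806.
Apply Jensen: I(r) = log|p(0)| + Σ_k log(r/|z_k|), summed over zeros inside |z| < r.
  log(r/|z_k|) for z_k = 2: log(3.0/2) = 0.4055
  Outside zeros (-4, 5, 6) contribute nothing to the Jensen sum.
Sum over inside zeros: 0.4055.
I(r) = log|p(0)| + (inside sum) = 5.4806 + 0.4055 = 5.8861.
Note: since some zeros are outside |z| ≤ r, the simplified n·log(r) form does NOT apply — only the inside zeros contribute.

I(r) ≈ 5.8861.


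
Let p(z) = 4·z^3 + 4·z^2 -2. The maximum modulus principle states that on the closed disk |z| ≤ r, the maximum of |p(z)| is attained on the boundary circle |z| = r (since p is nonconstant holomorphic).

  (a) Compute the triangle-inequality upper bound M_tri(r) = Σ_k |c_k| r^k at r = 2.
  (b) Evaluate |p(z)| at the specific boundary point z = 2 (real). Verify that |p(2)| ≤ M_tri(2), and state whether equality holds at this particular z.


Coefficients: c_0 = -2, c_1 = 0, c_2 = 4, c_3 = 4. Radius r = 2.
Part (a). Triangle bound: M_tri(r) = Σ_k |c_k| r^k
  = |-2|·2^0 + |0|·2^1 + |4|·2^2 + |4|·2^3
  = 2 + 0 + 16 + 32 = 50.
This bounds M(r) := max_{|z|=r} |p(z)| from above; equality holds iff all terms c_k z^k can be made to align in phase at a single z on |z|=r.
Part (b). At z = 2 (real, on the circle |z| = r):
  p(2) = (-2)·2^0 + (0)·2^1 + (4)·2^2 + (4)·2^3 = 46.
  |p(2)| = 46.
Check: |p(2)| = 46 ≤ 50 = M_tri(2). ✓ Equality does not hold at z = 2 (the coefficients have mixed signs, so the terms do not all align in phase there).

M_tri(2) = 50; |p(2)| = 46; equality at z=2: no.


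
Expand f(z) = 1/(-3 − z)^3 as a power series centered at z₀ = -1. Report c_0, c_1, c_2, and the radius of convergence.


Let w = z − z₀, so z = z₀ + w.
Then -3 − z = -3 − (z₀ + w) = (-3 − z₀) − w = -2 − w.
f(z) = 1/(-2 − w)^3 = (1/(-2)^3) · (1 − w/(-2))^{−3}.
By the binomial series (1−u)^{−3} = Σ_{n≥0} C(n+2, 2) u^n for |u|<1, with u = w/(-2):
  c_n = C(n+2, 2) / (-2)^(n+3).
  c_0 = 1/(-2)^3 = -1/8.
  c_1 = 3/(-2)^4 = 3/16.
  c_2 = 6/(-2)^5 = -3/16.
The series is valid for |w/d| < 1, i.e. |z − z₀| < |d|.
Radius of convergence: R = |-3 − z₀| = |-2| = 2 (distance from z₀ to the singularity z = -3).

c_0 = -1/8, c_1 = 3/16, c_2 = -3/16; R = 2.


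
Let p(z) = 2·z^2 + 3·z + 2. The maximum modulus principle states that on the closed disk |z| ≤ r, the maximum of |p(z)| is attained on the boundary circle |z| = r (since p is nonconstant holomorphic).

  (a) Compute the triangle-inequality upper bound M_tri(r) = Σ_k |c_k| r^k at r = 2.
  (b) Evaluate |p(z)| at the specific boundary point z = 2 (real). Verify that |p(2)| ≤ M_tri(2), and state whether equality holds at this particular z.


Coefficients: c_0 = 2, c_1 = 3, c_2 = 2. Radius r = 2.
Part (a). Triangle bound: M_tri(r) = Σ_k |c_k| r^k
  = |2|·2^0 + |3|·2^1 + |2|·2^2
  = 2 + 6 + 8 = 16.
This bounds M(r) := max_{|z|=r} |p(z)| from above; equality holds iff all terms c_k z^k can be made to align in phase at a single z on |z|=r.
Part (b). At z = 2 (real, on the circle |z| = r):
  p(2) = (2)·2^0 + (3)·2^1 + (2)·2^2 = 16.
  |p(2)| = 16.
Since all nonzero coefficients share the same sign, |p(2)| = 16 = M_tri(2); the triangle bound is attained at z = 2, so in fact M(r) = 16.

M_tri(2) = 16; |p(2)| = 16; equality at z=2: yes.


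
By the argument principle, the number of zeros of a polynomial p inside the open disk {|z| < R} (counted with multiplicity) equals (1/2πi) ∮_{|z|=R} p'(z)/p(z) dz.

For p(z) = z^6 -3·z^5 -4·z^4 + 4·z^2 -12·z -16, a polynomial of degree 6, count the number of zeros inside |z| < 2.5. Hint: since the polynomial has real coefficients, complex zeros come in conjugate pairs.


The zeros of p are: 4, -1, (-1 + 1i), (-1 - 1i), (1 + 1i), (1 - 1i).
Their magnitudes are: 4, 1, 1.414, 1.414, 1.414, 1.414.
Zeros with |z| < R = 2.5: -1, (-1 + 1i), (-1 - 1i), (1 + 1i), (1 - 1i).
Count = 5.
By the argument principle, (1/2πi) ∮_{|z|=R} p'(z)/p(z) dz equals exactly this count.

Number of zeros inside |z| < 2.5: 5.


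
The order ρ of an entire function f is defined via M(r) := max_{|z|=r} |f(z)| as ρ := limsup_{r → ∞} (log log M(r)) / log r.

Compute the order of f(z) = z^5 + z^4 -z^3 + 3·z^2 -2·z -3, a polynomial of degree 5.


|f(z)| ≤ Σ|c_k|·r^k = O(r^5) as r → ∞. Polynomial growth is O(e^{r^ε}) for every ε > 0 (since r^5/e^{r^ε} → 0), so ρ ≤ ε for all ε > 0, i.e. ρ = 0. Every nonconstant polynomial has order 0.
Therefore ρ = 0.

Order ρ = 0.


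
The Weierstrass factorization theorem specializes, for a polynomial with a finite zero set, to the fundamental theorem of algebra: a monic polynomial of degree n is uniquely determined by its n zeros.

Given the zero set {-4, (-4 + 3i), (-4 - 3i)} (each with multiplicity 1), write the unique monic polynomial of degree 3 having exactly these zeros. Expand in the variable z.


The polynomial is p(z) = ∏_{α ∈ S} (z − α), where S = {-4, (-4 + 3i), (-4 - 3i)}.
Expanding the product yields: p(z) = z^3 + 12·z^2 + 57·z + 100.
Note conjugate pairs combine to real quadratics: (z − (-4+3i))(z − (-4−3i)) = z² + 8z + 25.
The resulting polynomial has degree 3 and real coefficients as required.

p(z) = z^3 + 12·z^2 + 57·z + 100.


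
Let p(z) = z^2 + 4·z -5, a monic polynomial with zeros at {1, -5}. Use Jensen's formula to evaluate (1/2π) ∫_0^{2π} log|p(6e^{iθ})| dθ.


Zeros: -5, 1; r = 6.
Inside |z| < r: -5, 1. Outside (|z| ≥ r): ∅.
p(0) = -5, so log|p(0)| = log(5) = 1.6094.
Apply Jensen: I(r) = log|p(0)| + Σ_k log(r/|z_k|), summed over zeros inside |z| < r.
  log(r/|z_k|) for z_k = 1: log(6/1) = 1.7918
  log(r/|z_k|) for z_k = -5: log(6/5) = 0.1823
Sum over inside zeros: 1.9741.
I(r) = log|p(0)| + (inside sum) = 1.6094 + 1.9741 = 3.5835.
Closed form (all zeros inside, monic): I(r) = n·log(r) = 2·log(6) = 3.5835. ✓

I(r) ≈ 3.5835.


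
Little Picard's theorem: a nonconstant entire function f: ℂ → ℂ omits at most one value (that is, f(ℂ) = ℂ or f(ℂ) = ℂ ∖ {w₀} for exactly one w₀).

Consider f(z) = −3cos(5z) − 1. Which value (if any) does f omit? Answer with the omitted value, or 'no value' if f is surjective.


Little Picard bounds the complement of f(ℂ) to at most one point.
cos is entire and surjective onto ℂ: for every w ∈ ℂ, cos(ζ) = w has a solution ζ ∈ ℂ (e.g., via the complex inverse arccos). With ζ = 5z this gives z = ζ/(5). Then -3·cos(5z) takes every value in -3·ℂ = ℂ, and adding -1 is a bijection of ℂ. So f is surjective and omits no value. (Note: only on the real line is cos bounded by [−1, 1].)

Omitted value: no value.


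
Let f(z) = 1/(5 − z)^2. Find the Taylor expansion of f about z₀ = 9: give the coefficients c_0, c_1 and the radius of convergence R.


Let w = z − z₀, so z = z₀ + w.
Then 5 − z = 5 − (z₀ + w) = (5 − z₀) − w = -4 − w.
f(z) = 1/(-4 − w)^2 = (1/(-4)^2) · (1 − w/(-4))^{−2}.
By the binomial series (1−u)^{−2} = Σ_{n≥0} C(n+1, 1) u^n for |u|<1, with u = w/(-4):
  c_n = C(n+1, 1) / (-4)^(n+2).
  c_0 = 1/(-4)^2 = 1/16.
  c_1 = 2/(-4)^3 = -1/32.
The series is valid for |w/d| < 1, i.e. |z − z₀| < |d|.
Radius of convergence: R = |5 − z₀| = |-4| = 4 (distance from z₀ to the singularity z = 5).

c_0 = 1/16, c_1 = -1/32; R = 4.


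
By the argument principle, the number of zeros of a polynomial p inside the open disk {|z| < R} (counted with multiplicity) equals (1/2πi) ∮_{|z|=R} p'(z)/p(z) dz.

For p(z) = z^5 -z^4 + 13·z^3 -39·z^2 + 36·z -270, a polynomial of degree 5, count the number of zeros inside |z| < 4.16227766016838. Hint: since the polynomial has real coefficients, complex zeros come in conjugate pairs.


The zeros of p are: 3, (0 + 3i), (0 - 3i), (-1 + 3i), (-1 - 3i).
Their magnitudes are: 3, 3, 3, 3.162, 3.162.
Zeros with |z| < R = 4.16227766016838: 3, (0 + 3i), (0 - 3i), (-1 + 3i), (-1 - 3i).
Count = 5.
By the argument principle, (1/2πi) ∮_{|z|=R} p'(z)/p(z) dz equals exactly this count.

Number of zeros inside |z| < 4.16227766016838: 5.


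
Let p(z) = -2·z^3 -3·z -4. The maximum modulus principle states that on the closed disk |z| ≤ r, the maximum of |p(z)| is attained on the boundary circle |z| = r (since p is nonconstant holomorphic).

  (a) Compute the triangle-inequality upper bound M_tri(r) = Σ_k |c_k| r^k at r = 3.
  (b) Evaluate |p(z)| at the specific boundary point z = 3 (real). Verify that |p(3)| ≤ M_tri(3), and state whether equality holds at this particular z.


Coefficients: c_0 = -4, c_1 = -3, c_2 = 0, c_3 = -2. Radius r = 3.
Part (a). Triangle bound: M_tri(r) = Σ_k |c_k| r^k
  = |-4|·3^0 + |-3|·3^1 + |0|·3^2 + |-2|·3^3
  = 4 + 9 + 0 + 54 = 67.
This bounds M(r) := max_{|z|=r} |p(z)| from above; equality holds iff all terms c_k z^k can be made to align in phase at a single z on |z|=r.
Part (b). At z = 3 (real, on the circle |z| = r):
  p(3) = (-4)·3^0 + (-3)·3^1 + (0)·3^2 + (-2)·3^3 = -67.
  |p(3)| = 67.
Since all nonzero coefficients share the same sign, |p(3)| = 67 = M_tri(3); the triangle bound is attained at z = 3, so in fact M(r) = 67.

M_tri(3) = 67; |p(3)| = 67; equality at z=3: yes.


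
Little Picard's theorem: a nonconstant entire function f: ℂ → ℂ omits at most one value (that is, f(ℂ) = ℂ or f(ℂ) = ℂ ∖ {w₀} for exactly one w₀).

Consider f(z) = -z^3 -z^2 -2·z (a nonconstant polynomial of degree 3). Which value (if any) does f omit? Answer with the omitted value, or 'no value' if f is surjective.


Little Picard bounds the complement of f(ℂ) to at most one point.
For every w ∈ ℂ, the equation p(z) − w = 0 is a nonconstant polynomial in z and hence has at least one root by the fundamental theorem of algebra. So p is surjective onto ℂ, omitting no value.

Omitted value: no value.


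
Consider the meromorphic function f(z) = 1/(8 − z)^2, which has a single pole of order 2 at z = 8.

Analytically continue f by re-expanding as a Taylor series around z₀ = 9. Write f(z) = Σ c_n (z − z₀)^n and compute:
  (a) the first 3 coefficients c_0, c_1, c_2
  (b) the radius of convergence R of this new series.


Let w = z − z₀, so z = z₀ + w.
Then 8 − z = 8 − (z₀ + w) = (8 − z₀) − w = -1 − w.
f(z) = 1/(-1 − w)^2 = (1/(-1)^2) · (1 − w/(-1))^{−2}.
By the binomial series (1−u)^{−2} = Σ_{n≥0} C(n+1, 1) u^n for |u|<1, with u = w/(-1):
  c_n = C(n+1, 1) / (-1)^(n+2).
  c_0 = 1/(-1)^2 = 1.
  c_1 = 2/(-1)^3 = -2.
  c_2 = 3/(-1)^4 = 3.
The series is valid for |w/d| < 1, i.e. |z − z₀| < |d|.
Radius of convergence: R = |8 − z₀| = |-1| = 1 (distance from z₀ to the singularity z = 8).

c_0 = 1, c_1 = -2, c_2 = 3; R = 1.


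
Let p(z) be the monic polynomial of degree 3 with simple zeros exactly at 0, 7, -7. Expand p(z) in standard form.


The polynomial is p(z) = ∏_{α ∈ S} (z − α), where S = {0, 7, -7}.
Expanding the product yields: p(z) = z^3 -49·z.
The resulting polynomial has degree 3 and real coefficients as required.

p(z) = z^3 -49·z.


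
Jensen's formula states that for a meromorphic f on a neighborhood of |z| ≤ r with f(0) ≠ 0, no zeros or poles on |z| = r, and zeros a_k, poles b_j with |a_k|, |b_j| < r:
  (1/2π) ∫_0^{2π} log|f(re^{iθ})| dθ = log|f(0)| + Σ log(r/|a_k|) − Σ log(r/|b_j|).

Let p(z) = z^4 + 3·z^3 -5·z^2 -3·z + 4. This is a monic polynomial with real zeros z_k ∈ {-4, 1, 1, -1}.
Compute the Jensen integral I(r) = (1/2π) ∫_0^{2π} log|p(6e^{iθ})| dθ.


Zeros: -4, -1, 1, 1; r = 6.
Inside |z| < r: -4, -1, 1, 1. Outside (|z| ≥ r): ∅.
p(0) = 4, so log|p(0)| = log(4) = 1.3863.
Apply Jensen: I(r) = log|p(0)| + Σ_k log(r/|z_k|), summed over zeros inside |z| < r.
  log(r/|z_k|) for z_k = -4: log(6/4) = 0.4055
  log(r/|z_k|) for z_k = 1: log(6/1) = 1.7918
  log(r/|z_k|) for z_k = 1: log(6/1) = 1.7918
  log(r/|z_k|) for z_k = -1: log(6/1) = 1.7918
Sum over inside zeros: 5.7807.
I(r) = log|p(0)| + (inside sum) = 1.3863 + 5.7807 = 7.1670.
Closed form (all zeros inside, monic): I(r) = n·log(r) = 4·log(6) = 7.1670. ✓

I(r) ≈ 7.1670.


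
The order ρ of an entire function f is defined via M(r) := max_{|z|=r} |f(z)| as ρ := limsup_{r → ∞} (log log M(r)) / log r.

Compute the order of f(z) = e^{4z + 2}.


|e^{4z + 2}| = e^{Re(4·z) + 2} ≤ e^{4|z|^1 + 2} = e^{4r^1 + 2} on |z| = r, so ρ ≤ 1. Choosing z on |z|=r so that 4·z is real positive (always possible by picking arg z appropriately) gives |f(z)| = e^{4r^1 + 2}, matching the bound. The additive constant 2 does not affect log log M(r) ~ 1·log r. Hence ρ = 1.
Therefore ρ = 1.

Order ρ = 1.


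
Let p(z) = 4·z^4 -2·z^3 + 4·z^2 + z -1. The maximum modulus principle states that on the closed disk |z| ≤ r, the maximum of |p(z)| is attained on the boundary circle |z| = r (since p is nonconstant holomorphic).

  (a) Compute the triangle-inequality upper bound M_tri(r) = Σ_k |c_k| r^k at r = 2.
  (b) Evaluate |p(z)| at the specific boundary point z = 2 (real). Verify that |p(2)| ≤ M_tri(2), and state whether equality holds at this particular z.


Coefficients: c_0 = -1, c_1 = 1, c_2 = 4, c_3 = -2, c_4 = 4. Radius r = 2.
Part (a). Triangle bound: M_tri(r) = Σ_k |c_k| r^k
  = |-1|·2^0 + |1|·2^1 + |4|·2^2 + |-2|·2^3 + |4|·2^4
  = 1 + 2 + 16 + 16 + 64 = 99.
This bounds M(r) := max_{|z|=r} |p(z)| from above; equality holds iff all terms c_k z^k can be made to align in phase at a single z on |z|=r.
Part (b). At z = 2 (real, on the circle |z| = r):
  p(2) = (-1)·2^0 + (1)·2^1 + (4)·2^2 + (-2)·2^3 + (4)·2^4 = 65.
  |p(2)| = 65.
Check: |p(2)| = 65 ≤ 99 = M_tri(2). ✓ Equality does not hold at z = 2 (the coefficients have mixed signs, so the terms do not all align in phase there).

M_tri(2) = 99; |p(2)| = 65; equality at z=2: no.


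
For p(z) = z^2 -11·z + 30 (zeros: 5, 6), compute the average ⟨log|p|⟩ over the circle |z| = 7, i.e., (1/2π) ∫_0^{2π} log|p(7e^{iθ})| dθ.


Zeros: 5, 6; r = 7.
Inside |z| < r: 5, 6. Outside (|z| ≥ r): ∅.
p(0) = 30, so log|p(0)| = log(30) = 3.4012.
Apply Jensen: I(r) = log|p(0)| + Σ_k log(r/|z_k|), summed over zeros inside |z| < r.
  log(r/|z_k|) for z_k = 5: log(7/5) = 0.3365
  log(r/|z_k|) for z_k = 6: log(7/6) = 0.1542
Sum over inside zeros: 0.4906.
I(r) = log|p(0)| + (inside sum) = 3.4012 + 0.4906 = 3.8918.
Closed form (all zeros inside, monic): I(r) = n·log(r) = 2·log(7) = 3.8918. ✓

I(r) ≈ 3.8918.


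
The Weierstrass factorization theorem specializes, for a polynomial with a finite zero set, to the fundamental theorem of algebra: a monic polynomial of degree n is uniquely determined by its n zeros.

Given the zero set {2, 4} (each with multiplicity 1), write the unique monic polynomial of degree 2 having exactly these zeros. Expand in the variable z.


The polynomial is p(z) = ∏_{α ∈ S} (z − α), where S = {2, 4}.
Expanding the product yields: p(z) = z^2 -6·z + 8.
The resulting polynomial has degree 2 and real coefficients as required.

p(z) = z^2 -6·z + 8.


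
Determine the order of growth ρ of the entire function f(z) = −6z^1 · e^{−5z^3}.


M(r) = max_{|z|=r} |-6|·|z|^1·|e^{−5z^3}| = 6·r^1 · e^{5r^3} (the factors attain their maxima compatibly on |z|=r). Then log M(r) = log 6 + 1·log r + 5r^3, dominated by the last term, so log log M(r) ~ 3·log r. The polynomial factor -6z^1 contributes only a log r term and does not affect the order. ρ = 3.
Therefore ρ = 3.

Order ρ = 3.


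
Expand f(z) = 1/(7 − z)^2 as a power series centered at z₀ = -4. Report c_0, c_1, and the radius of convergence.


Let w = z − z₀, so z = z₀ + w.
Then 7 − z = 7 − (z₀ + w) = (7 − z₀) − w = 11 − w.
f(z) = 1/(11 − w)^2 = (1/(11)^2) · (1 − w/(11))^{−2}.
By the binomial series (1−u)^{−2} = Σ_{n≥0} C(n+1, 1) u^n for |u|<1, with u = w/(11):
  c_n = C(n+1, 1) / (11)^(n+2).
  c_0 = 1/(11)^2 = 1/121.
  c_1 = 2/(11)^3 = 2/1331.
The series is valid for |w/d| < 1, i.e. |z − z₀| < |d|.
Radius of convergence: R = |7 − z₀| = |11| = 11 (distance from z₀ to the singularity z = 7).

c_0 = 1/121, c_1 = 2/1331; R = 11.


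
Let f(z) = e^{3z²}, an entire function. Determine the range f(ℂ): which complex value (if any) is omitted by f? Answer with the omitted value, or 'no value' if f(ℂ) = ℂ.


Little Picard bounds the complement of f(ℂ) to at most one point.
The exponent g(z) = 3z² is a nonconstant polynomial, hence surjective onto ℂ. So e^{g(z)} takes every value in {e^w : w ∈ ℂ} = ℂ ∖ {0}. Adding 0 shifts the range to ℂ ∖ {0}. f omits exactly 0.

Omitted value: 0.


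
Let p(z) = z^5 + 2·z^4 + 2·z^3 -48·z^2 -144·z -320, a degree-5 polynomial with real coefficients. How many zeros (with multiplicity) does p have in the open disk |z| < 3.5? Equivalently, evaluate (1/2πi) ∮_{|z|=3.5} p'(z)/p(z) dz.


The zeros of p are: (-2 + 2i), (-2 - 2i), 4, (-1 + 3i), (-1 - 3i).
Their magnitudes are: 2.828, 2.828, 4, 3.162, 3.162.
Zeros with |z| < R = 3.5: (-2 + 2i), (-2 - 2i), (-1 + 3i), (-1 - 3i).
Count = 4.
By the argument principle, (1/2πi) ∮_{|z|=R} p'(z)/p(z) dz equals exactly this count.

Number of zeros inside |z| < 3.5: 4.


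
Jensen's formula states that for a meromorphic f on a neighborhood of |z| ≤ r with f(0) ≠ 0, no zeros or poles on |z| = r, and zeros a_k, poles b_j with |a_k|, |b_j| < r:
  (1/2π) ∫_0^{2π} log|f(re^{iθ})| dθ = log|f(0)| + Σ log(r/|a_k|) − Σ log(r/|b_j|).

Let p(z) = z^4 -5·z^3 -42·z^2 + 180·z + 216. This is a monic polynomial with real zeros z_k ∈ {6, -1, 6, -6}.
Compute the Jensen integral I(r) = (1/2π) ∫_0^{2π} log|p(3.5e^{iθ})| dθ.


Zeros: -6, -1, 6, 6; r = 3.5.
Inside |z| < r: -1. Outside (|z| ≥ r): -6, 6, 6.
p(0) = 216, so log|p(0)| = log(216) = 5.3753.
Apply Jensen: I(r) = log|p(0)| + Σ_k log(r/|z_k|), summed over zeros inside |z| < r.
  log(r/|z_k|) for z_k = -1: log(3.5/1) = 1.2528
  Outside zeros (-6, 6, 6) contribute nothing to the Jensen sum.
Sum over inside zeros: 1.2528.
I(r) = log|p(0)| + (inside sum) = 5.3753 + 1.2528 = 6.6280.
Note: since some zeros are outside |z| ≤ r, the simplified n·log(r) form does NOT apply — only the inside zeros contribute.

I(r) ≈ 6.6280.


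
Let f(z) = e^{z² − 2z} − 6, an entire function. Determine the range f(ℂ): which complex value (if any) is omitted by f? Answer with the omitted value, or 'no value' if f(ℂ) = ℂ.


Little Picard bounds the complement of f(ℂ) to at most one point.
The exponent g(z) = z² − 2z is a nonconstant polynomial, hence surjective onto ℂ. So e^{g(z)} takes every value in {e^w : w ∈ ℂ} = ℂ ∖ {0}. Adding -6 shifts the range to ℂ ∖ {-6}. f omits exactly -6.

Omitted value: -6.


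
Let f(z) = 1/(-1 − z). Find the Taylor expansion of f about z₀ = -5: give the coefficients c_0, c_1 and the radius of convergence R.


Let w = z − z₀, so z = z₀ + w.
Then -1 − z = -1 − (z₀ + w) = (-1 − z₀) − w = 4 − w.
f(z) = 1/(4 − w) = (1/(4)) · 1/(1 − w/(4)) = Σ_{n≥0} w^n / (4)^(n+1).
So c_n = 1/(4)^(n+1):
  c_0 = 1/(4)^1 = 1/4.
  c_1 = 1/(4)^2 = 1/16.
The series is valid for |w/d| < 1, i.e. |z − z₀| < |d|.
Radius of convergence: R = |-1 − z₀| = |4| = 4 (distance from z₀ to the singularity z = -1).

c_0 = 1/4, c_1 = 1/16; R = 4.


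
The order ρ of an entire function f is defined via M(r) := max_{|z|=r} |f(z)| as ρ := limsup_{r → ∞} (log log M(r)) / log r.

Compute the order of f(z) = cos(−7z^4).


Write cos(w) = (e^{iw} ± e^{−iw})/(2 or 2i), so |cos(w)| ≤ e^{|w|}. With w = −7z^4, |w| ≤ 7r^4 + 0 on |z|=r, giving M(r) ≤ e^{7r^4 + 0} and ρ ≤ 4. For the lower bound, choose z on |z|=r with -7z^4 purely imaginary of modulus 7r^4; then |cos(−7z^4)| grows like e^{7r^4}/2, so ρ ≥ 4. Hence ρ = 4.
Therefore ρ = 4.

Order ρ = 4.


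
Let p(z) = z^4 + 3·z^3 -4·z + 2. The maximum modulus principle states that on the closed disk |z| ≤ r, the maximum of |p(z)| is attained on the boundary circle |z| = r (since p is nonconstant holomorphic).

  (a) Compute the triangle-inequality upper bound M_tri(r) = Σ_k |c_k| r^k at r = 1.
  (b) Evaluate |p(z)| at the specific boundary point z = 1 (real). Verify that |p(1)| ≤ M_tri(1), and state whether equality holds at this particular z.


Coefficients: c_0 = 2, c_1 = -4, c_2 = 0, c_3 = 3, c_4 = 1. Radius r = 1.
Part (a). Triangle bound: M_tri(r) = Σ_k |c_k| r^k
  = |2|·1^0 + |-4|·1^1 + |0|·1^2 + |3|·1^3 + |1|·1^4
  = 2 + 4 + 0 + 3 + 1 = 10.
This bounds M(r) := max_{|z|=r} |p(z)| from above; equality holds iff all terms c_k z^k can be made to align in phase at a single z on |z|=r.
Part (b). At z = 1 (real, on the circle |z| = r):
  p(1) = (2)·1^0 + (-4)·1^1 + (0)·1^2 + (3)·1^3 + (1)·1^4 = 2.
  |p(1)| = 2.
Check: |p(1)| = 2 ≤ 10 = M_tri(1). ✓ Equality does not hold at z = 1 (the coefficients have mixed signs, so the terms do not all align in phase there).

M_tri(1) = 10; |p(1)| = 2; equality at z=1: no.


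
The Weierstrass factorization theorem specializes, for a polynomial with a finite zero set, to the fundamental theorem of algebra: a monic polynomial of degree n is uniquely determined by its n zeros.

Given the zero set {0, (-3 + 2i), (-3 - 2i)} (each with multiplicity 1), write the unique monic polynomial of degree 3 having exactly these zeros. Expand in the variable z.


The polynomial is p(z) = ∏_{α ∈ S} (z − α), where S = {0, (-3 + 2i), (-3 - 2i)}.
Expanding the product yields: p(z) = z^3 + 6·z^2 + 13·z.
Note conjugate pairs combine to real quadratics: (z − (-3+2i))(z − (-3−2i)) = z² + 6z + 13.
The resulting polynomial has degree 3 and real coefficients as required.

p(z) = z^3 + 6·z^2 + 13·z.


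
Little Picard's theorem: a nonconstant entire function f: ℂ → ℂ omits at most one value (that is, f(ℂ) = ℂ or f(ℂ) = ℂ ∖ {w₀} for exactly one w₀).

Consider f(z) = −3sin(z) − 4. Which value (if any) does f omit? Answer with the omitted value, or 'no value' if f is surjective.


Little Picard bounds the complement of f(ℂ) to at most one point.
sin is entire and surjective onto ℂ: for every w ∈ ℂ, sin(ζ) = w has a solution ζ ∈ ℂ (e.g., via the complex inverse arcsin). With ζ = z this gives z = ζ/(1). Then -3·sin(z) takes every value in -3·ℂ = ℂ, and adding -4 is a bijection of ℂ. So f is surjective and omits no value. (Note: only on the real line is sin bounded by [−1, 1].)

Omitted value: no value.


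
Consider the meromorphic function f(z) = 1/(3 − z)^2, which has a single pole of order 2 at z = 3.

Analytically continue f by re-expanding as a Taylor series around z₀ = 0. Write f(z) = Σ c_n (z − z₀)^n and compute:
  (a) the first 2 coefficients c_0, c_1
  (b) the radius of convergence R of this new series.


Let w = z − z₀, so z = z₀ + w.
Then 3 − z = 3 − (z₀ + w) = (3 − z₀) − w = 3 − w.
f(z) = 1/(3 − w)^2 = (1/(3)^2) · (1 − w/(3))^{−2}.
By the binomial series (1−u)^{−2} = Σ_{n≥0} C(n+1, 1) u^n for |u|<1, with u = w/(3):
  c_n = C(n+1, 1) / (3)^(n+2).
  c_0 = 1/(3)^2 = 1/9.
  c_1 = 2/(3)^3 = 2/27.
The series is valid for |w/d| < 1, i.e. |z − z₀| < |d|.
Radius of convergence: R = |3 − z₀| = |3| = 3 (distance from z₀ to the singularity z = 3).

c_0 = 1/9, c_1 = 2/27; R = 3.


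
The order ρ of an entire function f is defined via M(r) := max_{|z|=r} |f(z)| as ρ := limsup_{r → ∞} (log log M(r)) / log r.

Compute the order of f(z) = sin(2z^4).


Write sin(w) = (e^{iw} ± e^{−iw})/(2 or 2i), so |sin(w)| ≤ e^{|w|}. With w = 2z^4, |w| ≤ 2r^4 + 0 on |z|=r, giving M(r) ≤ e^{2r^4 + 0} and ρ ≤ 4. For the lower bound, choose z on |z|=r with 2z^4 purely imaginary of modulus 2r^4; then |sin(2z^4)| grows like e^{2r^4}/2, so ρ ≥ 4. Hence ρ = 4.
Therefore ρ = 4.

Order ρ = 4.


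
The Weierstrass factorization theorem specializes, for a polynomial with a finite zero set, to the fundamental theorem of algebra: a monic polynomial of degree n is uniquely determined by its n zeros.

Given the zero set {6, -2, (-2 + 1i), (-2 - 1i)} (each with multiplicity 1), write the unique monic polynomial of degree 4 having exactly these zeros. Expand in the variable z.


The polynomial is p(z) = ∏_{α ∈ S} (z − α), where S = {6, -2, (-2 + 1i), (-2 - 1i)}.
Expanding the product yields: p(z) = z^4 -23·z^2 -68·z -60.
Note conjugate pairs combine to real quadratics: (z − (-2+1i))(z − (-2−1i)) = z² + 4z + 5.
The resulting polynomial has degree 4 and real coefficients as required.

p(z) = z^4 -23·z^2 -68·z -60.


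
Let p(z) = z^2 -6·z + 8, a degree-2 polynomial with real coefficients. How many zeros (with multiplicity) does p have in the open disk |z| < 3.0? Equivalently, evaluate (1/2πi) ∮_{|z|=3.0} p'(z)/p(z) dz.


The zeros of p are: 2, 4.
Their magnitudes are: 2, 4.
Zeros with |z| < R = 3.0: 2.
Count = 1.
By the argument principle, (1/2πi) ∮_{|z|=R} p'(z)/p(z) dz equals exactly this count.

Number of zeros inside |z| < 3.0: 1.


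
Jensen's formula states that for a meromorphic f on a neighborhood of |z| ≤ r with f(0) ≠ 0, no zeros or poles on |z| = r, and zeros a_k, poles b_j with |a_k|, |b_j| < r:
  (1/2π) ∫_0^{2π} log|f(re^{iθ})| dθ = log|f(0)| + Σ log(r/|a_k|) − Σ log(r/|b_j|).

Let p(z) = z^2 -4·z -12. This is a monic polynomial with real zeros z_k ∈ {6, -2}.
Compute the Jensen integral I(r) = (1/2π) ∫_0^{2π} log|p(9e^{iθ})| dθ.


Zeros: -2, 6; r = 9.
Inside |z| < r: -2, 6. Outside (|z| ≥ r): ∅.
p(0) = -12, so log|p(0)| = log(12) = 2.4849.
Apply Jensen: I(r) = log|p(0)| + Σ_k log(r/|z_k|), summed over zeros inside |z| < r.
  log(r/|z_k|) for z_k = 6: log(9/6) = 0.4055
  log(r/|z_k|) for z_k = -2: log(9/2) = 1.5041
Sum over inside zeros: 1.9095.
I(r) = log|p(0)| + (inside sum) = 2.4849 + 1.9095 = 4.3944.
Closed form (all zeros inside, monic): I(r) = n·log(r) = 2·log(9) = 4.3944. ✓

I(r) ≈ 4.3944.


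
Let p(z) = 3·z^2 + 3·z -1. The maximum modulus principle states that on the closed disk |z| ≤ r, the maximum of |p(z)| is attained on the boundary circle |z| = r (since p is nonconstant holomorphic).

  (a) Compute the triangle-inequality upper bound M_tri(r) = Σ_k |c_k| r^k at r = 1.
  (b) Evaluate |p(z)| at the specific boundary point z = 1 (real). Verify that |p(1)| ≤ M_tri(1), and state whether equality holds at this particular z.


Coefficients: c_0 = -1, c_1 = 3, c_2 = 3. Radius r = 1.
Part (a). Triangle bound: M_tri(r) = Σ_k |c_k| r^k
  = |-1|·1^0 + |3|·1^1 + |3|·1^2
  = 1 + 3 + 3 = 7.
This bounds M(r) := max_{|z|=r} |p(z)| from above; equality holds iff all terms c_k z^k can be made to align in phase at a single z on |z|=r.
Part (b). At z = 1 (real, on the circle |z| = r):
  p(1) = (-1)·1^0 + (3)·1^1 + (3)·1^2 = 5.
  |p(1)| = 5.
Check: |p(1)| = 5 ≤ 7 = M_tri(1). ✓ Equality does not hold at z = 1 (the coefficients have mixed signs, so the terms do not all align in phase there).

M_tri(1) = 7; |p(1)| = 5; equality at z=1: no.


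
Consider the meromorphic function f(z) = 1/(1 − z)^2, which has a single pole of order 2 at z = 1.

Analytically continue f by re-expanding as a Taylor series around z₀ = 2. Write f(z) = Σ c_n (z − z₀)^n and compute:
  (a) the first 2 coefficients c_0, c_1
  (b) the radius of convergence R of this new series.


Let w = z − z₀, so z = z₀ + w.
Then 1 − z = 1 − (z₀ + w) = (1 − z₀) − w = -1 − w.
f(z) = 1/(-1 − w)^2 = (1/(-1)^2) · (1 − w/(-1))^{−2}.
By the binomial series (1−u)^{−2} = Σ_{n≥0} C(n+1, 1) u^n for |u|<1, with u = w/(-1):
  c_n = C(n+1, 1) / (-1)^(n+2).
  c_0 = 1/(-1)^2 = 1.
  c_1 = 2/(-1)^3 = -2.
The series is valid for |w/d| < 1, i.e. |z − z₀| < |d|.
Radius of convergence: R = |1 − z₀| = |-1| = 1 (distance from z₀ to the singularity z = 1).

c_0 = 1, c_1 = -2; R = 1.


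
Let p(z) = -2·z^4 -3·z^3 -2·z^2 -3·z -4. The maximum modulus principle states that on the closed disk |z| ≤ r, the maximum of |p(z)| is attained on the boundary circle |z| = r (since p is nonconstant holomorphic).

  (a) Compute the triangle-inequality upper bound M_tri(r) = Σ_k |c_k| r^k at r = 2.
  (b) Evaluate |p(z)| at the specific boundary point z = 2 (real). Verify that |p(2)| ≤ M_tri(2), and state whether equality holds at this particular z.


Coefficients: c_0 = -4, c_1 = -3, c_2 = -2, c_3 = -3, c_4 = -2. Radius r = 2.
Part (a). Triangle bound: M_tri(r) = Σ_k |c_k| r^k
  = |-4|·2^0 + |-3|·2^1 + |-2|·2^2 + |-3|·2^3 + |-2|·2^4
  = 4 + 6 + 8 + 24 + 32 = 74.
This bounds M(r) := max_{|z|=r} |p(z)| from above; equality holds iff all terms c_k z^k can be made to align in phase at a single z on |z|=r.
Part (b). At z = 2 (real, on the circle |z| = r):
  p(2) = (-4)·2^0 + (-3)·2^1 + (-2)·2^2 + (-3)·2^3 + (-2)·2^4 = -74.
  |p(2)| = 74.
Since all nonzero coefficients share the same sign, |p(2)| = 74 = M_tri(2); the triangle bound is attained at z = 2, so in fact M(r) = 74.

M_tri(2) = 74; |p(2)| = 74; equality at z=2: yes.


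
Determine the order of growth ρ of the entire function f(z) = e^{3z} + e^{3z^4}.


Each summand is entire of order 1 and 4 respectively (as in the single-exponential case). The order of a sum is at most the max of the orders, so ρ ≤ 4. For the lower bound: on |z|=r choose arg z so that 3z^4 is real positive; then |e^{3z^4}| = e^{3r^4} while |e^{3z}| ≤ e^{3r^1} = o(e^{3r^4}). So |f| ≥ e^{3r^4}(1 − o(1)) and ρ ≥ 4. Hence ρ = max(1, 4) = 4.
Therefore ρ = 4.

Order ρ = 4.


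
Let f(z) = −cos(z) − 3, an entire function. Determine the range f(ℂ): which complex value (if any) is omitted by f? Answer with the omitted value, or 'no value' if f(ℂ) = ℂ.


Little Picard bounds the complement of f(ℂ) to at most one point.
cos is entire and surjective onto ℂ: for every w ∈ ℂ, cos(ζ) = w has a solution ζ ∈ ℂ (e.g., via the complex inverse arccos). With ζ = z this gives z = ζ/(1). Then -1·cos(z) takes every value in -1·ℂ = ℂ, and adding -3 is a bijection of ℂ. So f is surjective and omits no value. (Note: only on the real line is cos bounded by [−1, 1].)

Omitted value: no value.


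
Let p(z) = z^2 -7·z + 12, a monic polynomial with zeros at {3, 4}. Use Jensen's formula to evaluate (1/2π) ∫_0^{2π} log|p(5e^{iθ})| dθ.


Zeros: 3, 4; r = 5.
Inside |z| < r: 3, 4. Outside (|z| ≥ r): ∅.
p(0) = 12, so log|p(0)| = log(12) = 2.4849.
Apply Jensen: I(r) = log|p(0)| + Σ_k log(r/|z_k|), summed over zeros inside |z| < r.
  log(r/|z_k|) for z_k = 3: log(5/3) = 0.5108
  log(r/|z_k|) for z_k = 4: log(5/4) = 0.2231
Sum over inside zeros: 0.7340.
I(r) = log|p(0)| + (inside sum) = 2.4849 + 0.7340 = 3.2189.
Closed form (all zeros inside, monic): I(r) = n·log(r) = 2·log(5) = 3.2189. ✓

I(r) ≈ 3.2189.
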